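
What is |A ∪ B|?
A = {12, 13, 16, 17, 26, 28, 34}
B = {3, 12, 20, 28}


Set A = {12, 13, 16, 17, 26, 28, 34}, |A| = 7
Set B = {3, 12, 20, 28}, |B| = 4
A ∩ B = {12, 28}, |A ∩ B| = 2
|A ∪ B| = |A| + |B| - |A ∩ B| = 7 + 4 - 2 = 9

9


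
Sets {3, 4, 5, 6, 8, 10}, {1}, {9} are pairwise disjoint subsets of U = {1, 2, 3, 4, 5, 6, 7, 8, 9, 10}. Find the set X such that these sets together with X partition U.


U = {1, 2, 3, 4, 5, 6, 7, 8, 9, 10}
Shown blocks: {3, 4, 5, 6, 8, 10}, {1}, {9}
A partition's blocks are pairwise disjoint and cover U, so the missing block = U \ (union of shown blocks).
Union of shown blocks: {1, 3, 4, 5, 6, 8, 9, 10}
Missing block = U \ (union) = {2, 7}

{2, 7}


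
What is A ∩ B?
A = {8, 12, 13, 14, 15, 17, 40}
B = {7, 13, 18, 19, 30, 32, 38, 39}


Set A = {8, 12, 13, 14, 15, 17, 40}
Set B = {7, 13, 18, 19, 30, 32, 38, 39}
A ∩ B includes only elements in both sets.
Check each element of A against B:
8 ✗, 12 ✗, 13 ✓, 14 ✗, 15 ✗, 17 ✗, 40 ✗
A ∩ B = {13}

{13}


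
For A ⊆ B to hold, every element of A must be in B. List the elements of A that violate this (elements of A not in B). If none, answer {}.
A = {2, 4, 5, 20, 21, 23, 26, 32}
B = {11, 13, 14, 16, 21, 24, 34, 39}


Set A = {2, 4, 5, 20, 21, 23, 26, 32}
Set B = {11, 13, 14, 16, 21, 24, 34, 39}
Check each element of A against B:
2 ∉ B (include), 4 ∉ B (include), 5 ∉ B (include), 20 ∉ B (include), 21 ∈ B, 23 ∉ B (include), 26 ∉ B (include), 32 ∉ B (include)
Elements of A not in B: {2, 4, 5, 20, 23, 26, 32}

{2, 4, 5, 20, 23, 26, 32}


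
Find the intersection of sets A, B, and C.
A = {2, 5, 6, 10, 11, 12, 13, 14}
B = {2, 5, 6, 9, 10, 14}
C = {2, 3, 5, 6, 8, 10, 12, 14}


Set A = {2, 5, 6, 10, 11, 12, 13, 14}
Set B = {2, 5, 6, 9, 10, 14}
Set C = {2, 3, 5, 6, 8, 10, 12, 14}
First, A ∩ B = {2, 5, 6, 10, 14}
Then, (A ∩ B) ∩ C = {2, 5, 6, 10, 14}

{2, 5, 6, 10, 14}


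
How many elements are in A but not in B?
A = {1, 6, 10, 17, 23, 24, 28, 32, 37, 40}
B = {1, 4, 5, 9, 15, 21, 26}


Set A = {1, 6, 10, 17, 23, 24, 28, 32, 37, 40}
Set B = {1, 4, 5, 9, 15, 21, 26}
A \ B = {6, 10, 17, 23, 24, 28, 32, 37, 40}
|A \ B| = 9

9


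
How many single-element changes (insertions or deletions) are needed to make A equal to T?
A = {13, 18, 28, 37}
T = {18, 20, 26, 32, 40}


Set A = {13, 18, 28, 37}
Set T = {18, 20, 26, 32, 40}
Elements to remove from A (in A, not in T): {13, 28, 37} → 3 removals
Elements to add to A (in T, not in A): {20, 26, 32, 40} → 4 additions
Total edits = 3 + 4 = 7

7


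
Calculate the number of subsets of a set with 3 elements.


The set has 3 elements.
The power set contains all possible subsets.
|P(A)| = 2^|A| = 2^3 = 8

8


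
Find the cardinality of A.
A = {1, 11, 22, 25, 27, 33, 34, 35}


Set A = {1, 11, 22, 25, 27, 33, 34, 35}
Listing elements: 1, 11, 22, 25, 27, 33, 34, 35
Counting: 8 elements
|A| = 8

8


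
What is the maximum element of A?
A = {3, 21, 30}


Set A = {3, 21, 30}
Elements in ascending order: 3, 21, 30
The largest element is 30.

30


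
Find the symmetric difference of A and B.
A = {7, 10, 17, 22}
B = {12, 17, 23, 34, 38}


Set A = {7, 10, 17, 22}
Set B = {12, 17, 23, 34, 38}
A △ B = (A \ B) ∪ (B \ A)
Elements in A but not B: {7, 10, 22}
Elements in B but not A: {12, 23, 34, 38}
A △ B = {7, 10, 12, 22, 23, 34, 38}

{7, 10, 12, 22, 23, 34, 38}


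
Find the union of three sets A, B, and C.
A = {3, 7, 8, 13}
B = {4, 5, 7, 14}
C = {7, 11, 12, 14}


Set A = {3, 7, 8, 13}
Set B = {4, 5, 7, 14}
Set C = {7, 11, 12, 14}
First, A ∪ B = {3, 4, 5, 7, 8, 13, 14}
Then, (A ∪ B) ∪ C = {3, 4, 5, 7, 8, 11, 12, 13, 14}

{3, 4, 5, 7, 8, 11, 12, 13, 14}


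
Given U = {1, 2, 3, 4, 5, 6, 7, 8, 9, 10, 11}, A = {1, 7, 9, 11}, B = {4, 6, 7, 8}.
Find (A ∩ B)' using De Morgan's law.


U = {1, 2, 3, 4, 5, 6, 7, 8, 9, 10, 11}
A = {1, 7, 9, 11}, B = {4, 6, 7, 8}
A ∩ B = {7}
(A ∩ B)' = U \ (A ∩ B) = {1, 2, 3, 4, 5, 6, 8, 9, 10, 11}
Verification via A' ∪ B': A' = {2, 3, 4, 5, 6, 8, 10}, B' = {1, 2, 3, 5, 9, 10, 11}
A' ∪ B' = {1, 2, 3, 4, 5, 6, 8, 9, 10, 11} ✓

{1, 2, 3, 4, 5, 6, 8, 9, 10, 11}


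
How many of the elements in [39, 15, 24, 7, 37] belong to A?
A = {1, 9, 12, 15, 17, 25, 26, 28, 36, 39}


Set A = {1, 9, 12, 15, 17, 25, 26, 28, 36, 39}
Candidates: [39, 15, 24, 7, 37]
Check each candidate:
39 ∈ A, 15 ∈ A, 24 ∉ A, 7 ∉ A, 37 ∉ A
Count of candidates in A: 2

2


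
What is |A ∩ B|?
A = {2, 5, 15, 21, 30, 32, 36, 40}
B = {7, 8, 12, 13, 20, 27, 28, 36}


Set A = {2, 5, 15, 21, 30, 32, 36, 40}
Set B = {7, 8, 12, 13, 20, 27, 28, 36}
A ∩ B = {36}
|A ∩ B| = 1

1


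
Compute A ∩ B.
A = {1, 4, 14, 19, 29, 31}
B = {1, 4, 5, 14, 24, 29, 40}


Set A = {1, 4, 14, 19, 29, 31}
Set B = {1, 4, 5, 14, 24, 29, 40}
A ∩ B includes only elements in both sets.
Check each element of A against B:
1 ✓, 4 ✓, 14 ✓, 19 ✗, 29 ✓, 31 ✗
A ∩ B = {1, 4, 14, 29}

{1, 4, 14, 29}


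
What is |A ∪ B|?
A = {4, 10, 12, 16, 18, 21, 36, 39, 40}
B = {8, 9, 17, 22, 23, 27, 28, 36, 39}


Set A = {4, 10, 12, 16, 18, 21, 36, 39, 40}, |A| = 9
Set B = {8, 9, 17, 22, 23, 27, 28, 36, 39}, |B| = 9
A ∩ B = {36, 39}, |A ∩ B| = 2
|A ∪ B| = |A| + |B| - |A ∩ B| = 9 + 9 - 2 = 16

16


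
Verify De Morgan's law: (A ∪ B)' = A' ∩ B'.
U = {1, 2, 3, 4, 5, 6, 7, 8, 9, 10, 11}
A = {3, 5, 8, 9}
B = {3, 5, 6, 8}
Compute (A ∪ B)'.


U = {1, 2, 3, 4, 5, 6, 7, 8, 9, 10, 11}
A = {3, 5, 8, 9}, B = {3, 5, 6, 8}
A ∪ B = {3, 5, 6, 8, 9}
(A ∪ B)' = U \ (A ∪ B) = {1, 2, 4, 7, 10, 11}
Verification via A' ∩ B': A' = {1, 2, 4, 6, 7, 10, 11}, B' = {1, 2, 4, 7, 9, 10, 11}
A' ∩ B' = {1, 2, 4, 7, 10, 11} ✓

{1, 2, 4, 7, 10, 11}


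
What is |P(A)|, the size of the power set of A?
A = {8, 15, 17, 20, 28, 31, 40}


Set A = {8, 15, 17, 20, 28, 31, 40}
|A| = 7
The power set P(A) contains all subsets of A.
|P(A)| = 2^|A| = 2^7 = 128

128


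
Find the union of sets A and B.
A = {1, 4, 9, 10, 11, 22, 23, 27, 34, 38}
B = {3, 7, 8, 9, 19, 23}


Set A = {1, 4, 9, 10, 11, 22, 23, 27, 34, 38}
Set B = {3, 7, 8, 9, 19, 23}
A ∪ B includes all elements in either set.
Elements from A: {1, 4, 9, 10, 11, 22, 23, 27, 34, 38}
Elements from B not already included: {3, 7, 8, 19}
A ∪ B = {1, 3, 4, 7, 8, 9, 10, 11, 19, 22, 23, 27, 34, 38}

{1, 3, 4, 7, 8, 9, 10, 11, 19, 22, 23, 27, 34, 38}


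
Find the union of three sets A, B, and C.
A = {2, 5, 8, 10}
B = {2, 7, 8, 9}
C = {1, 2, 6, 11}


Set A = {2, 5, 8, 10}
Set B = {2, 7, 8, 9}
Set C = {1, 2, 6, 11}
First, A ∪ B = {2, 5, 7, 8, 9, 10}
Then, (A ∪ B) ∪ C = {1, 2, 5, 6, 7, 8, 9, 10, 11}

{1, 2, 5, 6, 7, 8, 9, 10, 11}


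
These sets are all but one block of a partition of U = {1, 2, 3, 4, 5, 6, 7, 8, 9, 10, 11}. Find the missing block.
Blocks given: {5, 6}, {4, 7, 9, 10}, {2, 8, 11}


U = {1, 2, 3, 4, 5, 6, 7, 8, 9, 10, 11}
Shown blocks: {5, 6}, {4, 7, 9, 10}, {2, 8, 11}
A partition's blocks are pairwise disjoint and cover U, so the missing block = U \ (union of shown blocks).
Union of shown blocks: {2, 4, 5, 6, 7, 8, 9, 10, 11}
Missing block = U \ (union) = {1, 3}

{1, 3}


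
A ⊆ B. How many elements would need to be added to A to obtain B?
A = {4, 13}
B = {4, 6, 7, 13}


Set A = {4, 13}, |A| = 2
Set B = {4, 6, 7, 13}, |B| = 4
Since A ⊆ B: B \ A = {6, 7}
|B| - |A| = 4 - 2 = 2

2


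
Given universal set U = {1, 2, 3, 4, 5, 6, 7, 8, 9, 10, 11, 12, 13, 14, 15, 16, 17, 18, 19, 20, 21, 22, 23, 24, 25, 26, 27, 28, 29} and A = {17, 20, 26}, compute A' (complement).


Universal set U = {1, 2, 3, 4, 5, 6, 7, 8, 9, 10, 11, 12, 13, 14, 15, 16, 17, 18, 19, 20, 21, 22, 23, 24, 25, 26, 27, 28, 29}
Set A = {17, 20, 26}
A' = U \ A = elements in U but not in A
Checking each element of U:
1 (not in A, include), 2 (not in A, include), 3 (not in A, include), 4 (not in A, include), 5 (not in A, include), 6 (not in A, include), 7 (not in A, include), 8 (not in A, include), 9 (not in A, include), 10 (not in A, include), 11 (not in A, include), 12 (not in A, include), 13 (not in A, include), 14 (not in A, include), 15 (not in A, include), 16 (not in A, include), 17 (in A, exclude), 18 (not in A, include), 19 (not in A, include), 20 (in A, exclude), 21 (not in A, include), 22 (not in A, include), 23 (not in A, include), 24 (not in A, include), 25 (not in A, include), 26 (in A, exclude), 27 (not in A, include), 28 (not in A, include), 29 (not in A, include)
A' = {1, 2, 3, 4, 5, 6, 7, 8, 9, 10, 11, 12, 13, 14, 15, 16, 18, 19, 21, 22, 23, 24, 25, 27, 28, 29}

{1, 2, 3, 4, 5, 6, 7, 8, 9, 10, 11, 12, 13, 14, 15, 16, 18, 19, 21, 22, 23, 24, 25, 27, 28, 29}


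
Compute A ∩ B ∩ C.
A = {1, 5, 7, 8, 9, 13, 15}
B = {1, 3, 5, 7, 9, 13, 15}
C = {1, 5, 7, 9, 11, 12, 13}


Set A = {1, 5, 7, 8, 9, 13, 15}
Set B = {1, 3, 5, 7, 9, 13, 15}
Set C = {1, 5, 7, 9, 11, 12, 13}
First, A ∩ B = {1, 5, 7, 9, 13, 15}
Then, (A ∩ B) ∩ C = {1, 5, 7, 9, 13}

{1, 5, 7, 9, 13}


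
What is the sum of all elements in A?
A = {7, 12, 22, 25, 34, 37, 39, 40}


Set A = {7, 12, 22, 25, 34, 37, 39, 40}
Sum = 7 + 12 + 22 + 25 + 34 + 37 + 39 + 40 = 216

216


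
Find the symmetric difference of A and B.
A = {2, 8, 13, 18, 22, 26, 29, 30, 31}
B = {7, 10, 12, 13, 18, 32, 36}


Set A = {2, 8, 13, 18, 22, 26, 29, 30, 31}
Set B = {7, 10, 12, 13, 18, 32, 36}
A △ B = (A \ B) ∪ (B \ A)
Elements in A but not B: {2, 8, 22, 26, 29, 30, 31}
Elements in B but not A: {7, 10, 12, 32, 36}
A △ B = {2, 7, 8, 10, 12, 22, 26, 29, 30, 31, 32, 36}

{2, 7, 8, 10, 12, 22, 26, 29, 30, 31, 32, 36}


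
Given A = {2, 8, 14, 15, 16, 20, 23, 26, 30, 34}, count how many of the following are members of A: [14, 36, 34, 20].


Set A = {2, 8, 14, 15, 16, 20, 23, 26, 30, 34}
Candidates: [14, 36, 34, 20]
Check each candidate:
14 ∈ A, 36 ∉ A, 34 ∈ A, 20 ∈ A
Count of candidates in A: 3

3


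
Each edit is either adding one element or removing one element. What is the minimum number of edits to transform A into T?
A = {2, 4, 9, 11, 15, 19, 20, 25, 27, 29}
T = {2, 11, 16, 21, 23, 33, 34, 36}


Set A = {2, 4, 9, 11, 15, 19, 20, 25, 27, 29}
Set T = {2, 11, 16, 21, 23, 33, 34, 36}
Elements to remove from A (in A, not in T): {4, 9, 15, 19, 20, 25, 27, 29} → 8 removals
Elements to add to A (in T, not in A): {16, 21, 23, 33, 34, 36} → 6 additions
Total edits = 8 + 6 = 14

14


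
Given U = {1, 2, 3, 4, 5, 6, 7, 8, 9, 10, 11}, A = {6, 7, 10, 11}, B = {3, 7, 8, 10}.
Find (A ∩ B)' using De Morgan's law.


U = {1, 2, 3, 4, 5, 6, 7, 8, 9, 10, 11}
A = {6, 7, 10, 11}, B = {3, 7, 8, 10}
A ∩ B = {7, 10}
(A ∩ B)' = U \ (A ∩ B) = {1, 2, 3, 4, 5, 6, 8, 9, 11}
Verification via A' ∪ B': A' = {1, 2, 3, 4, 5, 8, 9}, B' = {1, 2, 4, 5, 6, 9, 11}
A' ∪ B' = {1, 2, 3, 4, 5, 6, 8, 9, 11} ✓

{1, 2, 3, 4, 5, 6, 8, 9, 11}


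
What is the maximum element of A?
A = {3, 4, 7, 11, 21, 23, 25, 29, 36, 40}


Set A = {3, 4, 7, 11, 21, 23, 25, 29, 36, 40}
Elements in ascending order: 3, 4, 7, 11, 21, 23, 25, 29, 36, 40
The largest element is 40.

40


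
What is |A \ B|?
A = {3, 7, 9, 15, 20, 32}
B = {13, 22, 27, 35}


Set A = {3, 7, 9, 15, 20, 32}
Set B = {13, 22, 27, 35}
A \ B = {3, 7, 9, 15, 20, 32}
|A \ B| = 6

6


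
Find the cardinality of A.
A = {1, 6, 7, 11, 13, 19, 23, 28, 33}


Set A = {1, 6, 7, 11, 13, 19, 23, 28, 33}
Listing elements: 1, 6, 7, 11, 13, 19, 23, 28, 33
Counting: 9 elements
|A| = 9

9


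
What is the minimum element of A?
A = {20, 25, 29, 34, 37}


Set A = {20, 25, 29, 34, 37}
Elements in ascending order: 20, 25, 29, 34, 37
The smallest element is 20.

20


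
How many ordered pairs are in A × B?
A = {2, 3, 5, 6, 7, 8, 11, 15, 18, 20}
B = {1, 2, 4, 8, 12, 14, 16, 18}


Set A = {2, 3, 5, 6, 7, 8, 11, 15, 18, 20} has 10 elements.
Set B = {1, 2, 4, 8, 12, 14, 16, 18} has 8 elements.
|A × B| = |A| × |B| = 10 × 8 = 80

80


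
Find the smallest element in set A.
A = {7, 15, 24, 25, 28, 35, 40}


Set A = {7, 15, 24, 25, 28, 35, 40}
Elements in ascending order: 7, 15, 24, 25, 28, 35, 40
The smallest element is 7.

7


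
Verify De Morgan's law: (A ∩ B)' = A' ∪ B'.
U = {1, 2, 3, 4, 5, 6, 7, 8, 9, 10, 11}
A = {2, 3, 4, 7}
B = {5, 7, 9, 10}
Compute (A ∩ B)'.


U = {1, 2, 3, 4, 5, 6, 7, 8, 9, 10, 11}
A = {2, 3, 4, 7}, B = {5, 7, 9, 10}
A ∩ B = {7}
(A ∩ B)' = U \ (A ∩ B) = {1, 2, 3, 4, 5, 6, 8, 9, 10, 11}
Verification via A' ∪ B': A' = {1, 5, 6, 8, 9, 10, 11}, B' = {1, 2, 3, 4, 6, 8, 11}
A' ∪ B' = {1, 2, 3, 4, 5, 6, 8, 9, 10, 11} ✓

{1, 2, 3, 4, 5, 6, 8, 9, 10, 11}


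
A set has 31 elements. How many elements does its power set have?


The set has 31 elements.
The power set contains all possible subsets.
|P(A)| = 2^|A| = 2^31 = 2147483648

2147483648


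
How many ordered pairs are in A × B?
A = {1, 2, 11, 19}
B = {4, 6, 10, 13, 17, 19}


Set A = {1, 2, 11, 19} has 4 elements.
Set B = {4, 6, 10, 13, 17, 19} has 6 elements.
|A × B| = |A| × |B| = 4 × 6 = 24

24


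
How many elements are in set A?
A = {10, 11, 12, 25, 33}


Set A = {10, 11, 12, 25, 33}
Listing elements: 10, 11, 12, 25, 33
Counting: 5 elements
|A| = 5

5


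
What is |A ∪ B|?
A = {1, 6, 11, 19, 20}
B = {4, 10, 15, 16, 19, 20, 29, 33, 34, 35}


Set A = {1, 6, 11, 19, 20}, |A| = 5
Set B = {4, 10, 15, 16, 19, 20, 29, 33, 34, 35}, |B| = 10
A ∩ B = {19, 20}, |A ∩ B| = 2
|A ∪ B| = |A| + |B| - |A ∩ B| = 5 + 10 - 2 = 13

13


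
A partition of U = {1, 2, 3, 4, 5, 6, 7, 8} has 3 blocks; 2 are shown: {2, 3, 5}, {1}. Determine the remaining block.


U = {1, 2, 3, 4, 5, 6, 7, 8}
Shown blocks: {2, 3, 5}, {1}
A partition's blocks are pairwise disjoint and cover U, so the missing block = U \ (union of shown blocks).
Union of shown blocks: {1, 2, 3, 5}
Missing block = U \ (union) = {4, 6, 7, 8}

{4, 6, 7, 8}


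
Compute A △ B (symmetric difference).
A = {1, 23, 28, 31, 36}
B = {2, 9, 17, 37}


Set A = {1, 23, 28, 31, 36}
Set B = {2, 9, 17, 37}
A △ B = (A \ B) ∪ (B \ A)
Elements in A but not B: {1, 23, 28, 31, 36}
Elements in B but not A: {2, 9, 17, 37}
A △ B = {1, 2, 9, 17, 23, 28, 31, 36, 37}

{1, 2, 9, 17, 23, 28, 31, 36, 37}


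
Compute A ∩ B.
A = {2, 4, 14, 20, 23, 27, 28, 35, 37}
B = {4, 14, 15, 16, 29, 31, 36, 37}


Set A = {2, 4, 14, 20, 23, 27, 28, 35, 37}
Set B = {4, 14, 15, 16, 29, 31, 36, 37}
A ∩ B includes only elements in both sets.
Check each element of A against B:
2 ✗, 4 ✓, 14 ✓, 20 ✗, 23 ✗, 27 ✗, 28 ✗, 35 ✗, 37 ✓
A ∩ B = {4, 14, 37}

{4, 14, 37}


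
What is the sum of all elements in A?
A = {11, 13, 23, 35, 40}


Set A = {11, 13, 23, 35, 40}
Sum = 11 + 13 + 23 + 35 + 40 = 122

122


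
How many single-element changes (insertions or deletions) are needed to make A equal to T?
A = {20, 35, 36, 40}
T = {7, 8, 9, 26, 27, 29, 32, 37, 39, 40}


Set A = {20, 35, 36, 40}
Set T = {7, 8, 9, 26, 27, 29, 32, 37, 39, 40}
Elements to remove from A (in A, not in T): {20, 35, 36} → 3 removals
Elements to add to A (in T, not in A): {7, 8, 9, 26, 27, 29, 32, 37, 39} → 9 additions
Total edits = 3 + 9 = 12

12


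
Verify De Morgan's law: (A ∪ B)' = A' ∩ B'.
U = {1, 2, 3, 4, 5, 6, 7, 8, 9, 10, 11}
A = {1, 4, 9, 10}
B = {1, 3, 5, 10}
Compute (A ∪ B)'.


U = {1, 2, 3, 4, 5, 6, 7, 8, 9, 10, 11}
A = {1, 4, 9, 10}, B = {1, 3, 5, 10}
A ∪ B = {1, 3, 4, 5, 9, 10}
(A ∪ B)' = U \ (A ∪ B) = {2, 6, 7, 8, 11}
Verification via A' ∩ B': A' = {2, 3, 5, 6, 7, 8, 11}, B' = {2, 4, 6, 7, 8, 9, 11}
A' ∩ B' = {2, 6, 7, 8, 11} ✓

{2, 6, 7, 8, 11}


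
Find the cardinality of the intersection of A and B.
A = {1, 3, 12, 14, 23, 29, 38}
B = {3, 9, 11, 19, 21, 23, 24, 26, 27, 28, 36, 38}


Set A = {1, 3, 12, 14, 23, 29, 38}
Set B = {3, 9, 11, 19, 21, 23, 24, 26, 27, 28, 36, 38}
A ∩ B = {3, 23, 38}
|A ∩ B| = 3

3


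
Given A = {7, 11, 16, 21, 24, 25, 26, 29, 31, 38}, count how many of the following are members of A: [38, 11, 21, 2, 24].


Set A = {7, 11, 16, 21, 24, 25, 26, 29, 31, 38}
Candidates: [38, 11, 21, 2, 24]
Check each candidate:
38 ∈ A, 11 ∈ A, 21 ∈ A, 2 ∉ A, 24 ∈ A
Count of candidates in A: 4

4


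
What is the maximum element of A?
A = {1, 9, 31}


Set A = {1, 9, 31}
Elements in ascending order: 1, 9, 31
The largest element is 31.

31


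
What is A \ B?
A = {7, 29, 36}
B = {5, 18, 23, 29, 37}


Set A = {7, 29, 36}
Set B = {5, 18, 23, 29, 37}
A \ B includes elements in A that are not in B.
Check each element of A:
7 (not in B, keep), 29 (in B, remove), 36 (not in B, keep)
A \ B = {7, 36}

{7, 36}


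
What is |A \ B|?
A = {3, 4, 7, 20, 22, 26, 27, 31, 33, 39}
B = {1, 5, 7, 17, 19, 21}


Set A = {3, 4, 7, 20, 22, 26, 27, 31, 33, 39}
Set B = {1, 5, 7, 17, 19, 21}
A \ B = {3, 4, 20, 22, 26, 27, 31, 33, 39}
|A \ B| = 9

9


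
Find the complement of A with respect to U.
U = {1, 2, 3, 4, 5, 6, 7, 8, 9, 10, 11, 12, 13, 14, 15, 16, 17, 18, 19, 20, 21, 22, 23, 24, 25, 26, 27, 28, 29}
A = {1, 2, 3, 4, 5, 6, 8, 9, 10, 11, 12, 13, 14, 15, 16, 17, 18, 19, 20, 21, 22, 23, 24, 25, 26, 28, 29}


Universal set U = {1, 2, 3, 4, 5, 6, 7, 8, 9, 10, 11, 12, 13, 14, 15, 16, 17, 18, 19, 20, 21, 22, 23, 24, 25, 26, 27, 28, 29}
Set A = {1, 2, 3, 4, 5, 6, 8, 9, 10, 11, 12, 13, 14, 15, 16, 17, 18, 19, 20, 21, 22, 23, 24, 25, 26, 28, 29}
A' = U \ A = elements in U but not in A
Checking each element of U:
1 (in A, exclude), 2 (in A, exclude), 3 (in A, exclude), 4 (in A, exclude), 5 (in A, exclude), 6 (in A, exclude), 7 (not in A, include), 8 (in A, exclude), 9 (in A, exclude), 10 (in A, exclude), 11 (in A, exclude), 12 (in A, exclude), 13 (in A, exclude), 14 (in A, exclude), 15 (in A, exclude), 16 (in A, exclude), 17 (in A, exclude), 18 (in A, exclude), 19 (in A, exclude), 20 (in A, exclude), 21 (in A, exclude), 22 (in A, exclude), 23 (in A, exclude), 24 (in A, exclude), 25 (in A, exclude), 26 (in A, exclude), 27 (not in A, include), 28 (in A, exclude), 29 (in A, exclude)
A' = {7, 27}

{7, 27}


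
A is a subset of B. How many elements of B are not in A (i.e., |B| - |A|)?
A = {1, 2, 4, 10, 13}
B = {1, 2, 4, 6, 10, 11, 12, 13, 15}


Set A = {1, 2, 4, 10, 13}, |A| = 5
Set B = {1, 2, 4, 6, 10, 11, 12, 13, 15}, |B| = 9
Since A ⊆ B: B \ A = {6, 11, 12, 15}
|B| - |A| = 9 - 5 = 4

4


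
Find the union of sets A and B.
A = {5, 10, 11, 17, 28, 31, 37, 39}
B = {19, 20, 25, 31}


Set A = {5, 10, 11, 17, 28, 31, 37, 39}
Set B = {19, 20, 25, 31}
A ∪ B includes all elements in either set.
Elements from A: {5, 10, 11, 17, 28, 31, 37, 39}
Elements from B not already included: {19, 20, 25}
A ∪ B = {5, 10, 11, 17, 19, 20, 25, 28, 31, 37, 39}

{5, 10, 11, 17, 19, 20, 25, 28, 31, 37, 39}


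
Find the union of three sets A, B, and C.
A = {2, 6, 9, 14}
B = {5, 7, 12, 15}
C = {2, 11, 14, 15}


Set A = {2, 6, 9, 14}
Set B = {5, 7, 12, 15}
Set C = {2, 11, 14, 15}
First, A ∪ B = {2, 5, 6, 7, 9, 12, 14, 15}
Then, (A ∪ B) ∪ C = {2, 5, 6, 7, 9, 11, 12, 14, 15}

{2, 5, 6, 7, 9, 11, 12, 14, 15}


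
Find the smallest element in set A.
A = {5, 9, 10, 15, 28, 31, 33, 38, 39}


Set A = {5, 9, 10, 15, 28, 31, 33, 38, 39}
Elements in ascending order: 5, 9, 10, 15, 28, 31, 33, 38, 39
The smallest element is 5.

5


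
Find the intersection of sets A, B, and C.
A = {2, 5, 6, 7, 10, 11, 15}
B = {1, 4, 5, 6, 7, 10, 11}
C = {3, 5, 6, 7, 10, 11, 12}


Set A = {2, 5, 6, 7, 10, 11, 15}
Set B = {1, 4, 5, 6, 7, 10, 11}
Set C = {3, 5, 6, 7, 10, 11, 12}
First, A ∩ B = {5, 6, 7, 10, 11}
Then, (A ∩ B) ∩ C = {5, 6, 7, 10, 11}

{5, 6, 7, 10, 11}


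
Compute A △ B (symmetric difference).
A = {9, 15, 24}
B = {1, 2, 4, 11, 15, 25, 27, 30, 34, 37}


Set A = {9, 15, 24}
Set B = {1, 2, 4, 11, 15, 25, 27, 30, 34, 37}
A △ B = (A \ B) ∪ (B \ A)
Elements in A but not B: {9, 24}
Elements in B but not A: {1, 2, 4, 11, 25, 27, 30, 34, 37}
A △ B = {1, 2, 4, 9, 11, 24, 25, 27, 30, 34, 37}

{1, 2, 4, 9, 11, 24, 25, 27, 30, 34, 37}


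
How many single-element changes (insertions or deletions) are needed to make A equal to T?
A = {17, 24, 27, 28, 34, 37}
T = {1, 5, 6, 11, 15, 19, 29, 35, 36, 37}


Set A = {17, 24, 27, 28, 34, 37}
Set T = {1, 5, 6, 11, 15, 19, 29, 35, 36, 37}
Elements to remove from A (in A, not in T): {17, 24, 27, 28, 34} → 5 removals
Elements to add to A (in T, not in A): {1, 5, 6, 11, 15, 19, 29, 35, 36} → 9 additions
Total edits = 5 + 9 = 14

14


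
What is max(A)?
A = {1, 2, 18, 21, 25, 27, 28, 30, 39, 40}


Set A = {1, 2, 18, 21, 25, 27, 28, 30, 39, 40}
Elements in ascending order: 1, 2, 18, 21, 25, 27, 28, 30, 39, 40
The largest element is 40.

40


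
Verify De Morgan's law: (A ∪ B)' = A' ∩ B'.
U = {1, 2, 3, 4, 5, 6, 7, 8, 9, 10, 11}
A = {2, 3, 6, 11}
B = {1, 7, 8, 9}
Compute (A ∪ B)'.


U = {1, 2, 3, 4, 5, 6, 7, 8, 9, 10, 11}
A = {2, 3, 6, 11}, B = {1, 7, 8, 9}
A ∪ B = {1, 2, 3, 6, 7, 8, 9, 11}
(A ∪ B)' = U \ (A ∪ B) = {4, 5, 10}
Verification via A' ∩ B': A' = {1, 4, 5, 7, 8, 9, 10}, B' = {2, 3, 4, 5, 6, 10, 11}
A' ∩ B' = {4, 5, 10} ✓

{4, 5, 10}


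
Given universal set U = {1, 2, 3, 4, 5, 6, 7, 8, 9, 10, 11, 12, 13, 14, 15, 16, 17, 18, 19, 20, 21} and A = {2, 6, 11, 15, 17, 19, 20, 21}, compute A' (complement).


Universal set U = {1, 2, 3, 4, 5, 6, 7, 8, 9, 10, 11, 12, 13, 14, 15, 16, 17, 18, 19, 20, 21}
Set A = {2, 6, 11, 15, 17, 19, 20, 21}
A' = U \ A = elements in U but not in A
Checking each element of U:
1 (not in A, include), 2 (in A, exclude), 3 (not in A, include), 4 (not in A, include), 5 (not in A, include), 6 (in A, exclude), 7 (not in A, include), 8 (not in A, include), 9 (not in A, include), 10 (not in A, include), 11 (in A, exclude), 12 (not in A, include), 13 (not in A, include), 14 (not in A, include), 15 (in A, exclude), 16 (not in A, include), 17 (in A, exclude), 18 (not in A, include), 19 (in A, exclude), 20 (in A, exclude), 21 (in A, exclude)
A' = {1, 3, 4, 5, 7, 8, 9, 10, 12, 13, 14, 16, 18}

{1, 3, 4, 5, 7, 8, 9, 10, 12, 13, 14, 16, 18}


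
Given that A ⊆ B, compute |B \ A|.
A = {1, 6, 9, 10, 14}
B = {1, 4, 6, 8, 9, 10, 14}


Set A = {1, 6, 9, 10, 14}, |A| = 5
Set B = {1, 4, 6, 8, 9, 10, 14}, |B| = 7
Since A ⊆ B: B \ A = {4, 8}
|B| - |A| = 7 - 5 = 2

2


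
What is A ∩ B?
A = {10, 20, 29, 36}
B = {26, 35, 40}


Set A = {10, 20, 29, 36}
Set B = {26, 35, 40}
A ∩ B includes only elements in both sets.
Check each element of A against B:
10 ✗, 20 ✗, 29 ✗, 36 ✗
A ∩ B = {}

{}


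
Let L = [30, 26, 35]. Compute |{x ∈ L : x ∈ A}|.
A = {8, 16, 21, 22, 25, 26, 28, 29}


Set A = {8, 16, 21, 22, 25, 26, 28, 29}
Candidates: [30, 26, 35]
Check each candidate:
30 ∉ A, 26 ∈ A, 35 ∉ A
Count of candidates in A: 1

1


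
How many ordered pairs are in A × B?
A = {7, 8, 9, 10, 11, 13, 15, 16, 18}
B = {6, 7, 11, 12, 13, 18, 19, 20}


Set A = {7, 8, 9, 10, 11, 13, 15, 16, 18} has 9 elements.
Set B = {6, 7, 11, 12, 13, 18, 19, 20} has 8 elements.
|A × B| = |A| × |B| = 9 × 8 = 72

72


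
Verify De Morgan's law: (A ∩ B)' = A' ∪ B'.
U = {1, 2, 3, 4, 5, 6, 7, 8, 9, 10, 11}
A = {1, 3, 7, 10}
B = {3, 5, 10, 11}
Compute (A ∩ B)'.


U = {1, 2, 3, 4, 5, 6, 7, 8, 9, 10, 11}
A = {1, 3, 7, 10}, B = {3, 5, 10, 11}
A ∩ B = {3, 10}
(A ∩ B)' = U \ (A ∩ B) = {1, 2, 4, 5, 6, 7, 8, 9, 11}
Verification via A' ∪ B': A' = {2, 4, 5, 6, 8, 9, 11}, B' = {1, 2, 4, 6, 7, 8, 9}
A' ∪ B' = {1, 2, 4, 5, 6, 7, 8, 9, 11} ✓

{1, 2, 4, 5, 6, 7, 8, 9, 11}


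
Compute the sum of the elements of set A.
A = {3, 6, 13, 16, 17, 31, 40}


Set A = {3, 6, 13, 16, 17, 31, 40}
Sum = 3 + 6 + 13 + 16 + 17 + 31 + 40 = 126

126


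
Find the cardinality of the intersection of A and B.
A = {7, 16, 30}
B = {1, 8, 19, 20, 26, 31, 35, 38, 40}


Set A = {7, 16, 30}
Set B = {1, 8, 19, 20, 26, 31, 35, 38, 40}
A ∩ B = {}
|A ∩ B| = 0

0


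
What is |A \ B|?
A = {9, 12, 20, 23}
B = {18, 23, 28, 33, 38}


Set A = {9, 12, 20, 23}
Set B = {18, 23, 28, 33, 38}
A \ B = {9, 12, 20}
|A \ B| = 3

3


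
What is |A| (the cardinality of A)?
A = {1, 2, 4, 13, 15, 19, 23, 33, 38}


Set A = {1, 2, 4, 13, 15, 19, 23, 33, 38}
Listing elements: 1, 2, 4, 13, 15, 19, 23, 33, 38
Counting: 9 elements
|A| = 9

9


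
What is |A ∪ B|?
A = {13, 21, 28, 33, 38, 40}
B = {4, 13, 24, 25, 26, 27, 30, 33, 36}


Set A = {13, 21, 28, 33, 38, 40}, |A| = 6
Set B = {4, 13, 24, 25, 26, 27, 30, 33, 36}, |B| = 9
A ∩ B = {13, 33}, |A ∩ B| = 2
|A ∪ B| = |A| + |B| - |A ∩ B| = 6 + 9 - 2 = 13

13


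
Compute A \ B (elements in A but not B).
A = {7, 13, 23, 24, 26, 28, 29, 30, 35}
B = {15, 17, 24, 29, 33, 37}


Set A = {7, 13, 23, 24, 26, 28, 29, 30, 35}
Set B = {15, 17, 24, 29, 33, 37}
A \ B includes elements in A that are not in B.
Check each element of A:
7 (not in B, keep), 13 (not in B, keep), 23 (not in B, keep), 24 (in B, remove), 26 (not in B, keep), 28 (not in B, keep), 29 (in B, remove), 30 (not in B, keep), 35 (not in B, keep)
A \ B = {7, 13, 23, 26, 28, 30, 35}

{7, 13, 23, 26, 28, 30, 35}


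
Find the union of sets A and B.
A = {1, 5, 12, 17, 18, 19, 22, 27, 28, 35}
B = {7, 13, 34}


Set A = {1, 5, 12, 17, 18, 19, 22, 27, 28, 35}
Set B = {7, 13, 34}
A ∪ B includes all elements in either set.
Elements from A: {1, 5, 12, 17, 18, 19, 22, 27, 28, 35}
Elements from B not already included: {7, 13, 34}
A ∪ B = {1, 5, 7, 12, 13, 17, 18, 19, 22, 27, 28, 34, 35}

{1, 5, 7, 12, 13, 17, 18, 19, 22, 27, 28, 34, 35}


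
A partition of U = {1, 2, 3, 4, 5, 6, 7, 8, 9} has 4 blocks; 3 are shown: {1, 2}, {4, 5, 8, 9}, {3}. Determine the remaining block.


U = {1, 2, 3, 4, 5, 6, 7, 8, 9}
Shown blocks: {1, 2}, {4, 5, 8, 9}, {3}
A partition's blocks are pairwise disjoint and cover U, so the missing block = U \ (union of shown blocks).
Union of shown blocks: {1, 2, 3, 4, 5, 8, 9}
Missing block = U \ (union) = {6, 7}

{6, 7}


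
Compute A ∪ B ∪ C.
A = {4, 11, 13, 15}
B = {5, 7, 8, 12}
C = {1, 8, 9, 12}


Set A = {4, 11, 13, 15}
Set B = {5, 7, 8, 12}
Set C = {1, 8, 9, 12}
First, A ∪ B = {4, 5, 7, 8, 11, 12, 13, 15}
Then, (A ∪ B) ∪ C = {1, 4, 5, 7, 8, 9, 11, 12, 13, 15}

{1, 4, 5, 7, 8, 9, 11, 12, 13, 15}


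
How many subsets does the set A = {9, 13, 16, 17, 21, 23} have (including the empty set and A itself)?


Set A = {9, 13, 16, 17, 21, 23}
|A| = 6
The power set P(A) contains all subsets of A.
|P(A)| = 2^|A| = 2^6 = 64

64


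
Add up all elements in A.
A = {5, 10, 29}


Set A = {5, 10, 29}
Sum = 5 + 10 + 29 = 44

44


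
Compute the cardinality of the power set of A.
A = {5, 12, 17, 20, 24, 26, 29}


Set A = {5, 12, 17, 20, 24, 26, 29}
|A| = 7
The power set P(A) contains all subsets of A.
|P(A)| = 2^|A| = 2^7 = 128

128


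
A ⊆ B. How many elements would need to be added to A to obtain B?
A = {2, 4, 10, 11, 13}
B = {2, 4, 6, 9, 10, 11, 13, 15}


Set A = {2, 4, 10, 11, 13}, |A| = 5
Set B = {2, 4, 6, 9, 10, 11, 13, 15}, |B| = 8
Since A ⊆ B: B \ A = {6, 9, 15}
|B| - |A| = 8 - 5 = 3

3


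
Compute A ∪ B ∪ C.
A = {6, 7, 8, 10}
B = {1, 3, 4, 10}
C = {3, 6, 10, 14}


Set A = {6, 7, 8, 10}
Set B = {1, 3, 4, 10}
Set C = {3, 6, 10, 14}
First, A ∪ B = {1, 3, 4, 6, 7, 8, 10}
Then, (A ∪ B) ∪ C = {1, 3, 4, 6, 7, 8, 10, 14}

{1, 3, 4, 6, 7, 8, 10, 14}


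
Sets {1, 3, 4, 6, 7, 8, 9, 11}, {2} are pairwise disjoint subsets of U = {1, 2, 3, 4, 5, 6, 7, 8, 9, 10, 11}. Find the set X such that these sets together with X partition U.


U = {1, 2, 3, 4, 5, 6, 7, 8, 9, 10, 11}
Shown blocks: {1, 3, 4, 6, 7, 8, 9, 11}, {2}
A partition's blocks are pairwise disjoint and cover U, so the missing block = U \ (union of shown blocks).
Union of shown blocks: {1, 2, 3, 4, 6, 7, 8, 9, 11}
Missing block = U \ (union) = {5, 10}

{5, 10}


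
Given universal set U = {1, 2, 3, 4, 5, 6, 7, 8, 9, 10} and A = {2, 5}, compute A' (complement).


Universal set U = {1, 2, 3, 4, 5, 6, 7, 8, 9, 10}
Set A = {2, 5}
A' = U \ A = elements in U but not in A
Checking each element of U:
1 (not in A, include), 2 (in A, exclude), 3 (not in A, include), 4 (not in A, include), 5 (in A, exclude), 6 (not in A, include), 7 (not in A, include), 8 (not in A, include), 9 (not in A, include), 10 (not in A, include)
A' = {1, 3, 4, 6, 7, 8, 9, 10}

{1, 3, 4, 6, 7, 8, 9, 10}


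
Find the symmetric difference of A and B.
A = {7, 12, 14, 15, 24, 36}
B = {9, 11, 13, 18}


Set A = {7, 12, 14, 15, 24, 36}
Set B = {9, 11, 13, 18}
A △ B = (A \ B) ∪ (B \ A)
Elements in A but not B: {7, 12, 14, 15, 24, 36}
Elements in B but not A: {9, 11, 13, 18}
A △ B = {7, 9, 11, 12, 13, 14, 15, 18, 24, 36}

{7, 9, 11, 12, 13, 14, 15, 18, 24, 36}


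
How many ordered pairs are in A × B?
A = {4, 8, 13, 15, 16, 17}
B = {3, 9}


Set A = {4, 8, 13, 15, 16, 17} has 6 elements.
Set B = {3, 9} has 2 elements.
|A × B| = |A| × |B| = 6 × 2 = 12

12


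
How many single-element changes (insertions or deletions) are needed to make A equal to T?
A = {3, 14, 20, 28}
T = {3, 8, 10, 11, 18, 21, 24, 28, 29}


Set A = {3, 14, 20, 28}
Set T = {3, 8, 10, 11, 18, 21, 24, 28, 29}
Elements to remove from A (in A, not in T): {14, 20} → 2 removals
Elements to add to A (in T, not in A): {8, 10, 11, 18, 21, 24, 29} → 7 additions
Total edits = 2 + 7 = 9

9


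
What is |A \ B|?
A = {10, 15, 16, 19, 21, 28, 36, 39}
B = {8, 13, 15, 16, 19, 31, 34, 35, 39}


Set A = {10, 15, 16, 19, 21, 28, 36, 39}
Set B = {8, 13, 15, 16, 19, 31, 34, 35, 39}
A \ B = {10, 21, 28, 36}
|A \ B| = 4

4


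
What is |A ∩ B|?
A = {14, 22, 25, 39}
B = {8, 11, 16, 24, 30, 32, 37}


Set A = {14, 22, 25, 39}
Set B = {8, 11, 16, 24, 30, 32, 37}
A ∩ B = {}
|A ∩ B| = 0

0


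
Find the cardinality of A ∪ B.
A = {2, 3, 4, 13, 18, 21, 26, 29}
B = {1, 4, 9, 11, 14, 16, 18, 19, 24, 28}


Set A = {2, 3, 4, 13, 18, 21, 26, 29}, |A| = 8
Set B = {1, 4, 9, 11, 14, 16, 18, 19, 24, 28}, |B| = 10
A ∩ B = {4, 18}, |A ∩ B| = 2
|A ∪ B| = |A| + |B| - |A ∩ B| = 8 + 10 - 2 = 16

16


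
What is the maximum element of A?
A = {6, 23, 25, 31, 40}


Set A = {6, 23, 25, 31, 40}
Elements in ascending order: 6, 23, 25, 31, 40
The largest element is 40.

40


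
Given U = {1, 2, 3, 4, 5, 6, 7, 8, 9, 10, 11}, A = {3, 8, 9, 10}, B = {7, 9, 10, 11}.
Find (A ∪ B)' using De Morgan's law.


U = {1, 2, 3, 4, 5, 6, 7, 8, 9, 10, 11}
A = {3, 8, 9, 10}, B = {7, 9, 10, 11}
A ∪ B = {3, 7, 8, 9, 10, 11}
(A ∪ B)' = U \ (A ∪ B) = {1, 2, 4, 5, 6}
Verification via A' ∩ B': A' = {1, 2, 4, 5, 6, 7, 11}, B' = {1, 2, 3, 4, 5, 6, 8}
A' ∩ B' = {1, 2, 4, 5, 6} ✓

{1, 2, 4, 5, 6}


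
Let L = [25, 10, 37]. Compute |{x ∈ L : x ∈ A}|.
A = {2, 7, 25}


Set A = {2, 7, 25}
Candidates: [25, 10, 37]
Check each candidate:
25 ∈ A, 10 ∉ A, 37 ∉ A
Count of candidates in A: 1

1


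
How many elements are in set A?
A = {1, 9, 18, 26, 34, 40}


Set A = {1, 9, 18, 26, 34, 40}
Listing elements: 1, 9, 18, 26, 34, 40
Counting: 6 elements
|A| = 6

6


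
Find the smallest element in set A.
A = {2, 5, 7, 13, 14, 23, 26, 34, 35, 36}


Set A = {2, 5, 7, 13, 14, 23, 26, 34, 35, 36}
Elements in ascending order: 2, 5, 7, 13, 14, 23, 26, 34, 35, 36
The smallest element is 2.

2


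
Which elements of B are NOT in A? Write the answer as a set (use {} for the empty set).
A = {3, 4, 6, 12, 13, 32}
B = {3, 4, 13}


Set A = {3, 4, 6, 12, 13, 32}
Set B = {3, 4, 13}
Check each element of B against A:
3 ∈ A, 4 ∈ A, 13 ∈ A
Elements of B not in A: {}

{}


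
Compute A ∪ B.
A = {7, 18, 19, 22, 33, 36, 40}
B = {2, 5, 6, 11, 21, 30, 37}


Set A = {7, 18, 19, 22, 33, 36, 40}
Set B = {2, 5, 6, 11, 21, 30, 37}
A ∪ B includes all elements in either set.
Elements from A: {7, 18, 19, 22, 33, 36, 40}
Elements from B not already included: {2, 5, 6, 11, 21, 30, 37}
A ∪ B = {2, 5, 6, 7, 11, 18, 19, 21, 22, 30, 33, 36, 37, 40}

{2, 5, 6, 7, 11, 18, 19, 21, 22, 30, 33, 36, 37, 40}


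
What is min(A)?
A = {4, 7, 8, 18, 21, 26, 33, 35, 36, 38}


Set A = {4, 7, 8, 18, 21, 26, 33, 35, 36, 38}
Elements in ascending order: 4, 7, 8, 18, 21, 26, 33, 35, 36, 38
The smallest element is 4.

4


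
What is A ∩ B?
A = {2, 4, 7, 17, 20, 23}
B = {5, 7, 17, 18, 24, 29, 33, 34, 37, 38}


Set A = {2, 4, 7, 17, 20, 23}
Set B = {5, 7, 17, 18, 24, 29, 33, 34, 37, 38}
A ∩ B includes only elements in both sets.
Check each element of A against B:
2 ✗, 4 ✗, 7 ✓, 17 ✓, 20 ✗, 23 ✗
A ∩ B = {7, 17}

{7, 17}


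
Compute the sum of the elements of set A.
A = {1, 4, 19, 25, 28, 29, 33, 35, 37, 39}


Set A = {1, 4, 19, 25, 28, 29, 33, 35, 37, 39}
Sum = 1 + 4 + 19 + 25 + 28 + 29 + 33 + 35 + 37 + 39 = 250

250


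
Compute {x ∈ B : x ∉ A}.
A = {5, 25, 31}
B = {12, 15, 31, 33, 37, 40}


Set A = {5, 25, 31}
Set B = {12, 15, 31, 33, 37, 40}
Check each element of B against A:
12 ∉ A (include), 15 ∉ A (include), 31 ∈ A, 33 ∉ A (include), 37 ∉ A (include), 40 ∉ A (include)
Elements of B not in A: {12, 15, 33, 37, 40}

{12, 15, 33, 37, 40}


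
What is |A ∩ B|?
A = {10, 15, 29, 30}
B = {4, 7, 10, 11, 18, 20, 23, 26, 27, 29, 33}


Set A = {10, 15, 29, 30}
Set B = {4, 7, 10, 11, 18, 20, 23, 26, 27, 29, 33}
A ∩ B = {10, 29}
|A ∩ B| = 2

2


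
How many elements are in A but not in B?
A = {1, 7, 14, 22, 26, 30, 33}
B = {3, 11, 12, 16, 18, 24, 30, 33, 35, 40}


Set A = {1, 7, 14, 22, 26, 30, 33}
Set B = {3, 11, 12, 16, 18, 24, 30, 33, 35, 40}
A \ B = {1, 7, 14, 22, 26}
|A \ B| = 5

5


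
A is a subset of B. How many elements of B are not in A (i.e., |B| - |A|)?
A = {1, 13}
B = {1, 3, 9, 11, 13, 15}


Set A = {1, 13}, |A| = 2
Set B = {1, 3, 9, 11, 13, 15}, |B| = 6
Since A ⊆ B: B \ A = {3, 9, 11, 15}
|B| - |A| = 6 - 2 = 4

4


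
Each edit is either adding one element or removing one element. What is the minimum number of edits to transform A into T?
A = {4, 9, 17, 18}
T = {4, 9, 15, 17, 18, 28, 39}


Set A = {4, 9, 17, 18}
Set T = {4, 9, 15, 17, 18, 28, 39}
Elements to remove from A (in A, not in T): {} → 0 removals
Elements to add to A (in T, not in A): {15, 28, 39} → 3 additions
Total edits = 0 + 3 = 3

3


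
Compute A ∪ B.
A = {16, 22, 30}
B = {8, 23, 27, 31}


Set A = {16, 22, 30}
Set B = {8, 23, 27, 31}
A ∪ B includes all elements in either set.
Elements from A: {16, 22, 30}
Elements from B not already included: {8, 23, 27, 31}
A ∪ B = {8, 16, 22, 23, 27, 30, 31}

{8, 16, 22, 23, 27, 30, 31}


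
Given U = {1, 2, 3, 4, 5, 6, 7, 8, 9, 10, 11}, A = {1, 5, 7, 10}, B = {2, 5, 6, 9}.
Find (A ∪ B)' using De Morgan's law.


U = {1, 2, 3, 4, 5, 6, 7, 8, 9, 10, 11}
A = {1, 5, 7, 10}, B = {2, 5, 6, 9}
A ∪ B = {1, 2, 5, 6, 7, 9, 10}
(A ∪ B)' = U \ (A ∪ B) = {3, 4, 8, 11}
Verification via A' ∩ B': A' = {2, 3, 4, 6, 8, 9, 11}, B' = {1, 3, 4, 7, 8, 10, 11}
A' ∩ B' = {3, 4, 8, 11} ✓

{3, 4, 8, 11}


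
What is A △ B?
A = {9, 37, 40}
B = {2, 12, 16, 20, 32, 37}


Set A = {9, 37, 40}
Set B = {2, 12, 16, 20, 32, 37}
A △ B = (A \ B) ∪ (B \ A)
Elements in A but not B: {9, 40}
Elements in B but not A: {2, 12, 16, 20, 32}
A △ B = {2, 9, 12, 16, 20, 32, 40}

{2, 9, 12, 16, 20, 32, 40}


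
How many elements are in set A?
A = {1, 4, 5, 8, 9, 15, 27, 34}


Set A = {1, 4, 5, 8, 9, 15, 27, 34}
Listing elements: 1, 4, 5, 8, 9, 15, 27, 34
Counting: 8 elements
|A| = 8

8


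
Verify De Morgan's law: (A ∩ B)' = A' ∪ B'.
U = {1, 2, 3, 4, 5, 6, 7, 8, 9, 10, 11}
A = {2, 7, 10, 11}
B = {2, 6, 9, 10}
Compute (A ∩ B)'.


U = {1, 2, 3, 4, 5, 6, 7, 8, 9, 10, 11}
A = {2, 7, 10, 11}, B = {2, 6, 9, 10}
A ∩ B = {2, 10}
(A ∩ B)' = U \ (A ∩ B) = {1, 3, 4, 5, 6, 7, 8, 9, 11}
Verification via A' ∪ B': A' = {1, 3, 4, 5, 6, 8, 9}, B' = {1, 3, 4, 5, 7, 8, 11}
A' ∪ B' = {1, 3, 4, 5, 6, 7, 8, 9, 11} ✓

{1, 3, 4, 5, 6, 7, 8, 9, 11}


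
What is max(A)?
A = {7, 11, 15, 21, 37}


Set A = {7, 11, 15, 21, 37}
Elements in ascending order: 7, 11, 15, 21, 37
The largest element is 37.

37


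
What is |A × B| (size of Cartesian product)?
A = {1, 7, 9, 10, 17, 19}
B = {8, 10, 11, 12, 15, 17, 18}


Set A = {1, 7, 9, 10, 17, 19} has 6 elements.
Set B = {8, 10, 11, 12, 15, 17, 18} has 7 elements.
|A × B| = |A| × |B| = 6 × 7 = 42

42


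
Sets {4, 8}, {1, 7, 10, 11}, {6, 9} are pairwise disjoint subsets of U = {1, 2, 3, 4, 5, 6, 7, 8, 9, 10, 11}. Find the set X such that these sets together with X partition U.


U = {1, 2, 3, 4, 5, 6, 7, 8, 9, 10, 11}
Shown blocks: {4, 8}, {1, 7, 10, 11}, {6, 9}
A partition's blocks are pairwise disjoint and cover U, so the missing block = U \ (union of shown blocks).
Union of shown blocks: {1, 4, 6, 7, 8, 9, 10, 11}
Missing block = U \ (union) = {2, 3, 5}

{2, 3, 5}


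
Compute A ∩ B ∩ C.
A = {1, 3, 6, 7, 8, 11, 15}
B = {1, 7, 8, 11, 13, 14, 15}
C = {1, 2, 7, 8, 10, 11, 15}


Set A = {1, 3, 6, 7, 8, 11, 15}
Set B = {1, 7, 8, 11, 13, 14, 15}
Set C = {1, 2, 7, 8, 10, 11, 15}
First, A ∩ B = {1, 7, 8, 11, 15}
Then, (A ∩ B) ∩ C = {1, 7, 8, 11, 15}

{1, 7, 8, 11, 15}


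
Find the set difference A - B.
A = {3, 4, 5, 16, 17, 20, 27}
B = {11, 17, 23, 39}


Set A = {3, 4, 5, 16, 17, 20, 27}
Set B = {11, 17, 23, 39}
A \ B includes elements in A that are not in B.
Check each element of A:
3 (not in B, keep), 4 (not in B, keep), 5 (not in B, keep), 16 (not in B, keep), 17 (in B, remove), 20 (not in B, keep), 27 (not in B, keep)
A \ B = {3, 4, 5, 16, 20, 27}

{3, 4, 5, 16, 20, 27}


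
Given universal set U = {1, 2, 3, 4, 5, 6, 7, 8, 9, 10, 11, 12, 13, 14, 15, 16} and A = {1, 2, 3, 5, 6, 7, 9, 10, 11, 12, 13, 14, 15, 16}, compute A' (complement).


Universal set U = {1, 2, 3, 4, 5, 6, 7, 8, 9, 10, 11, 12, 13, 14, 15, 16}
Set A = {1, 2, 3, 5, 6, 7, 9, 10, 11, 12, 13, 14, 15, 16}
A' = U \ A = elements in U but not in A
Checking each element of U:
1 (in A, exclude), 2 (in A, exclude), 3 (in A, exclude), 4 (not in A, include), 5 (in A, exclude), 6 (in A, exclude), 7 (in A, exclude), 8 (not in A, include), 9 (in A, exclude), 10 (in A, exclude), 11 (in A, exclude), 12 (in A, exclude), 13 (in A, exclude), 14 (in A, exclude), 15 (in A, exclude), 16 (in A, exclude)
A' = {4, 8}

{4, 8}


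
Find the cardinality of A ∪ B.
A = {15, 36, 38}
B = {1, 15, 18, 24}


Set A = {15, 36, 38}, |A| = 3
Set B = {1, 15, 18, 24}, |B| = 4
A ∩ B = {15}, |A ∩ B| = 1
|A ∪ B| = |A| + |B| - |A ∩ B| = 3 + 4 - 1 = 6

6


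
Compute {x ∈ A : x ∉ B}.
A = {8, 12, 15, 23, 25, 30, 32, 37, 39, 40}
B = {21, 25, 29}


Set A = {8, 12, 15, 23, 25, 30, 32, 37, 39, 40}
Set B = {21, 25, 29}
Check each element of A against B:
8 ∉ B (include), 12 ∉ B (include), 15 ∉ B (include), 23 ∉ B (include), 25 ∈ B, 30 ∉ B (include), 32 ∉ B (include), 37 ∉ B (include), 39 ∉ B (include), 40 ∉ B (include)
Elements of A not in B: {8, 12, 15, 23, 30, 32, 37, 39, 40}

{8, 12, 15, 23, 30, 32, 37, 39, 40}


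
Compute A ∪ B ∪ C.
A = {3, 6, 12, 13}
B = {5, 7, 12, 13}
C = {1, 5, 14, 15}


Set A = {3, 6, 12, 13}
Set B = {5, 7, 12, 13}
Set C = {1, 5, 14, 15}
First, A ∪ B = {3, 5, 6, 7, 12, 13}
Then, (A ∪ B) ∪ C = {1, 3, 5, 6, 7, 12, 13, 14, 15}

{1, 3, 5, 6, 7, 12, 13, 14, 15}


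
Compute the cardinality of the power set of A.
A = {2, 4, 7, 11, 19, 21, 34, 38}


Set A = {2, 4, 7, 11, 19, 21, 34, 38}
|A| = 8
The power set P(A) contains all subsets of A.
|P(A)| = 2^|A| = 2^8 = 256

256


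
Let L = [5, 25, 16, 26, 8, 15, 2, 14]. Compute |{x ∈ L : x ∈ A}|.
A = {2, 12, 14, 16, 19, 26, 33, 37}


Set A = {2, 12, 14, 16, 19, 26, 33, 37}
Candidates: [5, 25, 16, 26, 8, 15, 2, 14]
Check each candidate:
5 ∉ A, 25 ∉ A, 16 ∈ A, 26 ∈ A, 8 ∉ A, 15 ∉ A, 2 ∈ A, 14 ∈ A
Count of candidates in A: 4

4


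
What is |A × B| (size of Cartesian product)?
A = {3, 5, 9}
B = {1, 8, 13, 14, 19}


Set A = {3, 5, 9} has 3 elements.
Set B = {1, 8, 13, 14, 19} has 5 elements.
|A × B| = |A| × |B| = 3 × 5 = 15

15


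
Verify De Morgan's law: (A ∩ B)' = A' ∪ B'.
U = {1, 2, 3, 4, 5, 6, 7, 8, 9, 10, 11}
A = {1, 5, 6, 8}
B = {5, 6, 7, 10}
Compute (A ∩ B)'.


U = {1, 2, 3, 4, 5, 6, 7, 8, 9, 10, 11}
A = {1, 5, 6, 8}, B = {5, 6, 7, 10}
A ∩ B = {5, 6}
(A ∩ B)' = U \ (A ∩ B) = {1, 2, 3, 4, 7, 8, 9, 10, 11}
Verification via A' ∪ B': A' = {2, 3, 4, 7, 9, 10, 11}, B' = {1, 2, 3, 4, 8, 9, 11}
A' ∪ B' = {1, 2, 3, 4, 7, 8, 9, 10, 11} ✓

{1, 2, 3, 4, 7, 8, 9, 10, 11}
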